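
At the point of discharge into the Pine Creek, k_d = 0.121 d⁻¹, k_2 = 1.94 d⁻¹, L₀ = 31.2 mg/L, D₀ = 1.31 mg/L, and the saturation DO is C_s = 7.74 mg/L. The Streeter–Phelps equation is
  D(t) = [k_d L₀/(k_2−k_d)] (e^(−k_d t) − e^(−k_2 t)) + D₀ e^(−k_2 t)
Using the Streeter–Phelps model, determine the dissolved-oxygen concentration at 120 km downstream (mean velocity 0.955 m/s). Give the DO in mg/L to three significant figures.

Travel time t = x/v = 120 km / (0.955 m/s) = 120000 m / 0.955 m/s = 125700 s = 1.454 d.
k_d L₀/(k_2−k_d) = 0.121×31.2/(1.94−0.121) = 3.775/1.819 = 2.075 mg/L.
e^(−k_d t) = e^(−0.121×1.454) = 0.8386; e^(−k_2 t) = e^(−1.94×1.454) = 0.05952.
D = 2.075 × (0.8386 − 0.05952) + 1.31 × 0.05952 = 1.617 + 0.07797 = 1.695 mg/L.
DO = C_s − D = 7.74 − 1.695 = 6.045 mg/L.

DO ≈ 6.05 mg/L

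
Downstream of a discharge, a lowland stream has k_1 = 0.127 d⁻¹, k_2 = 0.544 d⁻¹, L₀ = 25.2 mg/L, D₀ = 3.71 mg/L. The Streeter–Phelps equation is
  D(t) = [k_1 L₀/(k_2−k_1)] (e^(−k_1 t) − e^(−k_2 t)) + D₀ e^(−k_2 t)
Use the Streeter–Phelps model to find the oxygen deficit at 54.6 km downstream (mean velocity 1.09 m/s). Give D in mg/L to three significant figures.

Travel time t = x/v = 54.6 km / (1.09 m/s) = 54600 m / 1.09 m/s = 50090 s = 0.5798 d.
k_1 L₀/(k_2−k_1) = 0.127×25.2/(0.544−0.127) = 3.200/0.4170 = 7.675 mg/L.
e^(−k_1 t) = e^(−0.127×0.5798) = 0.9290; e^(−k_2 t) = e^(−0.544×0.5798) = 0.7295.
D = 7.675 × (0.9290 − 0.7295) + 3.71 × 0.7295 = 1.531 + 2.706 = 4.238 mg/L.

D ≈ 4.24 mg/L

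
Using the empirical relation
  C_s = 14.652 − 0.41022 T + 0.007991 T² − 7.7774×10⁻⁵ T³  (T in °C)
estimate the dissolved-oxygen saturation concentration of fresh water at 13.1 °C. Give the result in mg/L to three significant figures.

C_s = 14.652 − 0.41022×13.1 + 0.007991×13.1² − 7.7774×10⁻⁵×13.1³ = 10.47 mg/L.

C_s ≈ 10.5 mg/L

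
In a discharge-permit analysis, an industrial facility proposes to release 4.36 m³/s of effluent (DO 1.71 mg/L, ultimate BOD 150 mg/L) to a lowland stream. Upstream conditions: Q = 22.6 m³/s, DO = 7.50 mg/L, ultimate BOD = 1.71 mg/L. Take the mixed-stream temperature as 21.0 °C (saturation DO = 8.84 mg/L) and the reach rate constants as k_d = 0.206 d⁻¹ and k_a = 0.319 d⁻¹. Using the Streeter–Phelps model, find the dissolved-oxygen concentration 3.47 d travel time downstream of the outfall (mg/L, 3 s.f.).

DO ≈ 0.654 mg/L

Mixed DO = (22.6×7.50 + 4.36×1.71)/(22.6+4.36) = 177.0/26.96 = 6.564 mg/L.
Mixed L₀ = (22.6×1.71 + 4.36×150)/(26.96) = 692.6/26.96 = 25.69 mg/L.
Initial deficit D₀ = C_s − DO₀ = 8.84 − 6.564 = 2.276 mg/L.
D(3.47) = [0.206×25.69/(0.319−0.206)](e^(−0.206×3.47) − e^(−0.319×3.47)) + 2.276 e^(−0.319×3.47)
= 46.84 × (0.4893 − 0.3306) + 2.276 × 0.3306 = 8.186 mg/L.
DO = 8.84 − 8.186 = 0.6542 mg/L.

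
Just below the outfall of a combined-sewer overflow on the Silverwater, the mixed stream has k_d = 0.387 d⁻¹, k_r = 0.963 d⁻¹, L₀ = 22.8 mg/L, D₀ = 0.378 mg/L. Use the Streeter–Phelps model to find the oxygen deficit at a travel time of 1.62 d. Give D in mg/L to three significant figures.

k_d L₀/(k_r−k_d) = 0.387×22.8/(0.963−0.387) = 8.824/0.5760 = 15.32 mg/L.
e^(−k_d t) = e^(−0.387×1.620) = 0.5342; e^(−k_r t) = e^(−0.963×1.620) = 0.2101.
D = 15.32 × (0.5342 − 0.2101) + 0.378 × 0.2101 = 4.965 + 0.07943 = 5.044 mg/L.

D ≈ 5.04 mg/L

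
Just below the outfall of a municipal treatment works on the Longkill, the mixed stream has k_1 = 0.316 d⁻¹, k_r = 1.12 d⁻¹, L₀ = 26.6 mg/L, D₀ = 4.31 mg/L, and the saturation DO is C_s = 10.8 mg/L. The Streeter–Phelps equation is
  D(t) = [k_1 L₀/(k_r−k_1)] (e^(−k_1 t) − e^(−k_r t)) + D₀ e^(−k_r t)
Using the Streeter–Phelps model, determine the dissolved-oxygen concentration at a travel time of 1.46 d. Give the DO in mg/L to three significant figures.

k_1 L₀/(k_r−k_1) = 0.316×26.6/(1.12−0.316) = 8.406/0.8040 = 10.45 mg/L.
e^(−k_1 t) = e^(−0.316×1.460) = 0.6304; e^(−k_r t) = e^(−1.12×1.460) = 0.1949.
D = 10.45 × (0.6304 − 0.1949) + 4.31 × 0.1949 = 4.553 + 0.8401 = 5.393 mg/L.
DO = C_s − D = 10.8 − 5.393 = 5.407 mg/L.

DO ≈ 5.41 mg/L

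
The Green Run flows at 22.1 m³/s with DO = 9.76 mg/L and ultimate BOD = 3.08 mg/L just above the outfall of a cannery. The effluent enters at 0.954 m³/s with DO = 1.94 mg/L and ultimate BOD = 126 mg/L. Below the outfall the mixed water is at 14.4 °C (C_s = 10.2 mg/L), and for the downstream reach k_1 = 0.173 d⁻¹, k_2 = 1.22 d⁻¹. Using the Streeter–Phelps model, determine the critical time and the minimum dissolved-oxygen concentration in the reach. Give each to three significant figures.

Mixed DO = (22.1×9.76 + 0.954×1.94)/(22.1+0.954) = 217.5/23.05 = 9.436 mg/L.
Mixed L₀ = (22.1×3.08 + 0.954×126)/(23.05) = 188.3/23.05 = 8.167 mg/L.
Initial deficit D₀ = C_s − DO₀ = 10.2 − 9.436 = 0.7636 mg/L.
t_c = (1/1.047) ln[(1.22/0.173)(1 − 0.7636×1.047/(0.173×8.167))] = 0.9551 × ln(3.061) = 1.069 d.
D_c = (0.173/1.22) × 8.167 × e^(−0.173×1.069) = 0.1418 × 8.167 × 0.8312 = 0.9626 mg/L.
Minimum DO = 10.2 − 0.9626 = 9.237 mg/L.

t_c ≈ 1.07 d; minimum DO ≈ 9.24 mg/L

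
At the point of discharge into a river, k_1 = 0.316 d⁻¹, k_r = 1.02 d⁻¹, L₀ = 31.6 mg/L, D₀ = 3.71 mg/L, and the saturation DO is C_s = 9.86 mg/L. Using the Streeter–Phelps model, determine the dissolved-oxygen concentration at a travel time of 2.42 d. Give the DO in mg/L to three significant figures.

k_1 L₀/(k_r−k_1) = 0.316×31.6/(1.02−0.316) = 9.986/0.7040 = 14.18 mg/L.
e^(−k_1 t) = e^(−0.316×2.420) = 0.4655; e^(−k_r t) = e^(−1.02×2.420) = 0.08472.
D = 14.18 × (0.4655 − 0.08472) + 3.71 × 0.08472 = 5.401 + 0.3143 = 5.715 mg/L.
DO = C_s − D = 9.86 − 5.715 = 4.145 mg/L.

DO ≈ 4.15 mg/L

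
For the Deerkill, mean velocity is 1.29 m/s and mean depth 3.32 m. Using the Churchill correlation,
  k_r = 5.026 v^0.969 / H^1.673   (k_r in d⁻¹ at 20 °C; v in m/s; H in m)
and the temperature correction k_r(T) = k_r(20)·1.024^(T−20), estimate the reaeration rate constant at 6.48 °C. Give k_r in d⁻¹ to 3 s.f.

k_r ≈ 0.627 d⁻¹

k_r(20) = 5.026 × 1.29^0.969 / 3.32^1.673 = 5.026 × 1.280 / 7.445 = 0.8640 d⁻¹.
k_r(6.48) = 0.8640 × 1.024^(6.48−20) = 0.8640 × 0.7257 = 0.6270 d⁻¹.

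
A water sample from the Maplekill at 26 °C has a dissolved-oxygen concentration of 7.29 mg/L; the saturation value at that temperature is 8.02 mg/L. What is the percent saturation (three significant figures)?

% saturation = C/C_s × 100 = 7.29/8.02 × 100 = 90.9 %.

90.9 % saturation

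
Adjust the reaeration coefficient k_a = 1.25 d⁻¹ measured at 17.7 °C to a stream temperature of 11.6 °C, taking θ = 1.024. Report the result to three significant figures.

k_a(T₂) = k_a(T₁) · θ^(T₂−T₁) = 1.25 × 1.024^(11.6−17.7)
= 1.25 × 1.024^-6.10 = 1.25 × 0.8653 = 1.082 d⁻¹.

k_a ≈ 1.08 d⁻¹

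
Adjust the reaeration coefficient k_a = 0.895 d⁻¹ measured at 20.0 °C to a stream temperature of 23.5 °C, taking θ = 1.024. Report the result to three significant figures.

k_a ≈ 0.972 d⁻¹

k_a(T₂) = k_a(T₁) · θ^(T₂−T₁) = 0.895 × 1.024^(23.5−20.0)
= 0.895 × 1.024^3.50 = 0.895 × 1.087 = 0.9725 d⁻¹.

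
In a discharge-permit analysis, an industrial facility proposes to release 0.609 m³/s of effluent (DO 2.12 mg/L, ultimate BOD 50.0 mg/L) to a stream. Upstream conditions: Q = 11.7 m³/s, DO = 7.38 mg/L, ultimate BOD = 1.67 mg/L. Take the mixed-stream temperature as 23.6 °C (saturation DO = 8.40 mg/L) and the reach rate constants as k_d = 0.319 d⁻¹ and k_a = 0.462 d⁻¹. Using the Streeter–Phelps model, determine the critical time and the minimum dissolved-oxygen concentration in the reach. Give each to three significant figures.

Mixed DO = (11.7×7.38 + 0.609×2.12)/(11.7+0.609) = 87.64/12.31 = 7.120 mg/L.
Mixed L₀ = (11.7×1.67 + 0.609×50.0)/(12.31) = 49.99/12.31 = 4.061 mg/L.
Initial deficit D₀ = C_s − DO₀ = 8.40 − 7.120 = 1.280 mg/L.
t_c = (1/0.1430) ln[(0.462/0.319)(1 − 1.280×0.1430/(0.319×4.061))] = 6.993 × ln(1.244) = 1.525 d.
D_c = (0.319/0.462) × 4.061 × e^(−0.319×1.525) = 0.6905 × 4.061 × 0.6149 = 1.724 mg/L.
Minimum DO = 8.40 − 1.724 = 6.676 mg/L.

t_c ≈ 1.52 d; minimum DO ≈ 6.68 mg/L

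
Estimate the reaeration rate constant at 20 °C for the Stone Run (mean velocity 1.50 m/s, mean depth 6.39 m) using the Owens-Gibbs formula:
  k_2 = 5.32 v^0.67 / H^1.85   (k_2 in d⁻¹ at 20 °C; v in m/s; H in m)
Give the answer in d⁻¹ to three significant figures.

k_2 ≈ 0.226 d⁻¹

k_2 = 5.32 × 1.50^0.67 / 6.39^1.85 = 5.32 × 1.312 / 30.92 = 0.2258 d⁻¹.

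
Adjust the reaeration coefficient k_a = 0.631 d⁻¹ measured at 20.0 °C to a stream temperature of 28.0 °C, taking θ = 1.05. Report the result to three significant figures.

k_a ≈ 0.932 d⁻¹

k_a(T₂) = k_a(T₁) · θ^(T₂−T₁) = 0.631 × 1.05^(28.0−20.0)
= 0.631 × 1.05^8.00 = 0.631 × 1.477 = 0.9323 d⁻¹.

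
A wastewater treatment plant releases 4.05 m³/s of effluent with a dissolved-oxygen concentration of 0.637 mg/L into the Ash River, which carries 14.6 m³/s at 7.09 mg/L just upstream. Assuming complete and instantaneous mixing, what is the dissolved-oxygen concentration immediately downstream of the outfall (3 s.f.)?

5.69 mg/L

Flow-weighted mixing: C = (Q_r C_r + Q_w C_w)/(Q_r + Q_w)
= (14.6×7.09 + 4.05×0.637)/(14.6 + 4.05) = 106.1/18.65 = 5.689 mg/L.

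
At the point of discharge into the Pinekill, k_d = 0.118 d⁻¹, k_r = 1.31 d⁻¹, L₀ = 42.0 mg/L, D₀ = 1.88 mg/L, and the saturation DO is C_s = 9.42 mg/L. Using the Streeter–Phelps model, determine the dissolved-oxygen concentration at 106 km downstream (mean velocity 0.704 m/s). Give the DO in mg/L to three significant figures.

Travel time t = x/v = 106 km / (0.704 m/s) = 106000 m / 0.704 m/s = 150600 s = 1.743 d.
k_d L₀/(k_r−k_d) = 0.118×42.0/(1.31−0.118) = 4.956/1.192 = 4.158 mg/L.
e^(−k_d t) = e^(−0.118×1.743) = 0.8141; e^(−k_r t) = e^(−1.31×1.743) = 0.1020.
D = 4.158 × (0.8141 − 0.1020) + 1.88 × 0.1020 = 2.961 + 0.1917 = 3.153 mg/L.
DO = C_s − D = 9.42 − 3.153 = 6.267 mg/L.

DO ≈ 6.27 mg/L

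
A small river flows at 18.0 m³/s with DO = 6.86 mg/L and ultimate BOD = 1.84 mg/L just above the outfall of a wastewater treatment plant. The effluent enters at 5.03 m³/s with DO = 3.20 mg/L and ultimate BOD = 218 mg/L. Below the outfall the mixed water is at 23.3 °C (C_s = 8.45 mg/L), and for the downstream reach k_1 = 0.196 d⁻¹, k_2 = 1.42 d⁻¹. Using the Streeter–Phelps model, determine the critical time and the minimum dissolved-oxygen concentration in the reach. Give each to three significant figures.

Mixed DO = (18.0×6.86 + 5.03×3.20)/(18.0+5.03) = 139.6/23.03 = 6.061 mg/L.
Mixed L₀ = (18.0×1.84 + 5.03×218)/(23.03) = 1130/23.03 = 49.05 mg/L.
Initial deficit D₀ = C_s − DO₀ = 8.45 − 6.061 = 2.389 mg/L.
t_c = (1/1.224) ln[(1.42/0.196)(1 − 2.389×1.224/(0.196×49.05))] = 0.8170 × ln(5.041) = 1.322 d.
D_c = (0.196/1.42) × 49.05 × e^(−0.196×1.322) = 0.1380 × 49.05 × 0.7718 = 5.225 mg/L.
Minimum DO = 8.45 − 5.225 = 3.225 mg/L.

t_c ≈ 1.32 d; minimum DO ≈ 3.22 mg/L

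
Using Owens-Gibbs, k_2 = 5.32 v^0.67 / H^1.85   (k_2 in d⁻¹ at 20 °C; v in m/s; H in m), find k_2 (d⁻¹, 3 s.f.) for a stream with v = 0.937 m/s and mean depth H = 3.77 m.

k_2 = 5.32 × 0.937^0.67 / 3.77^1.85 = 5.32 × 0.9573 / 11.65 = 0.4373 d⁻¹.

k_2 ≈ 0.437 d⁻¹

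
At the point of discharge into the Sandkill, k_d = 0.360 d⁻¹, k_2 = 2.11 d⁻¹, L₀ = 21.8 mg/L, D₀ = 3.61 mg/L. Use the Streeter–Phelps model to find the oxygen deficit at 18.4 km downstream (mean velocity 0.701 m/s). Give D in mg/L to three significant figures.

Travel time t = x/v = 18.4 km / (0.701 m/s) = 18400 m / 0.701 m/s = 26250 s = 0.3038 d.
k_d L₀/(k_2−k_d) = 0.360×21.8/(2.11−0.360) = 7.848/1.750 = 4.485 mg/L.
e^(−k_d t) = e^(−0.360×0.3038) = 0.8964; e^(−k_2 t) = e^(−2.11×0.3038) = 0.5268.
D = 4.485 × (0.8964 − 0.5268) + 3.61 × 0.5268 = 1.658 + 1.902 = 3.559 mg/L.

D ≈ 3.56 mg/L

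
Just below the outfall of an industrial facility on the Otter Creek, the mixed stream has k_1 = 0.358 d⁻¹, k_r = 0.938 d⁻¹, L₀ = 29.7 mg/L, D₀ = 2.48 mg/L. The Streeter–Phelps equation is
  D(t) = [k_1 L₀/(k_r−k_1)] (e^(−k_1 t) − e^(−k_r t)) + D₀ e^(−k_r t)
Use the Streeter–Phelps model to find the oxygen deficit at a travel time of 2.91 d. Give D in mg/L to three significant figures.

k_1 L₀/(k_r−k_1) = 0.358×29.7/(0.938−0.358) = 10.63/0.5800 = 18.33 mg/L.
e^(−k_1 t) = e^(−0.358×2.910) = 0.3528; e^(−k_r t) = e^(−0.938×2.910) = 0.06525.
D = 18.33 × (0.3528 − 0.06525) + 2.48 × 0.06525 = 5.272 + 0.1618 = 5.434 mg/L.

D ≈ 5.43 mg/L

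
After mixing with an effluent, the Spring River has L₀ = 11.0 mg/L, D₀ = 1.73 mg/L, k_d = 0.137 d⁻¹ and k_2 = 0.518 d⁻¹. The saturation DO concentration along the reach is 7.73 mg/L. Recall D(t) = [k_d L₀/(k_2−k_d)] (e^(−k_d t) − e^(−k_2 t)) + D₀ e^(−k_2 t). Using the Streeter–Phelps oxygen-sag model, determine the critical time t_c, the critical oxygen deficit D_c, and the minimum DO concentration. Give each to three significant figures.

t_c = [1/(k_2−k_d)] ln[(k_2/k_d)(1 − D₀(k_2−k_d)/(k_d L₀))]
= [1/(0.518−0.137)] ln[(0.518/0.137)(1 − 1.73×0.3810/(0.137×11.0))]
= (1/0.3810) ln[3.781 × 0.5626] = 2.625 × ln(2.127) = 2.625 × 0.7548 = 1.981 d.
L(t_c) = L₀ e^(−k_d t_c) = 11.0 × 0.7623 = 8.385 mg/L, and at the critical point k_2 D_c = k_d L, so D_c = (0.137/0.518) × 8.385 = 2.218 mg/L.
Minimum DO = C_s − D_c = 7.73 − 2.218 = 5.512 mg/L.

t_c ≈ 1.98 d; D_c ≈ 2.22 mg/L; min DO ≈ 5.51 mg/L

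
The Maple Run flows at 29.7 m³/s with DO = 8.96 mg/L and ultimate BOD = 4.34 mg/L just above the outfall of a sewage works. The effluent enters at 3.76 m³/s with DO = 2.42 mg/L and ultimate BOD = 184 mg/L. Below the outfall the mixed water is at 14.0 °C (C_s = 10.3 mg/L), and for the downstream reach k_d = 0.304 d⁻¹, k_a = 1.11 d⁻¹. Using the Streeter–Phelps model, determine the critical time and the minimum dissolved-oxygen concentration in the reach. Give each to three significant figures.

Mixed DO = (29.7×8.96 + 3.76×2.42)/(29.7+3.76) = 275.2/33.46 = 8.225 mg/L.
Mixed L₀ = (29.7×4.34 + 3.76×184)/(33.46) = 820.7/33.46 = 24.53 mg/L.
Initial deficit D₀ = C_s − DO₀ = 10.3 − 8.225 = 2.075 mg/L.
t_c = (1/0.8060) ln[(1.11/0.304)(1 − 2.075×0.8060/(0.304×24.53))] = 1.241 × ln(2.832) = 1.292 d.
D_c = (0.304/1.11) × 24.53 × e^(−0.304×1.292) = 0.2739 × 24.53 × 0.6752 = 4.536 mg/L.
Minimum DO = 10.3 − 4.536 = 5.764 mg/L.

t_c ≈ 1.29 d; minimum DO ≈ 5.76 mg/L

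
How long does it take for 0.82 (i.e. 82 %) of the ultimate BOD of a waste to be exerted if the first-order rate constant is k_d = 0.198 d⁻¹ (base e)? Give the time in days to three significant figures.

y/L₀ = 1 − e^(−k_d t) = 0.82 ⇒ e^(−k_d t) = 0.180
t = −ln(0.180) / 0.198 = 1.715 / 0.198 = 8.661 d.

t ≈ 8.66 d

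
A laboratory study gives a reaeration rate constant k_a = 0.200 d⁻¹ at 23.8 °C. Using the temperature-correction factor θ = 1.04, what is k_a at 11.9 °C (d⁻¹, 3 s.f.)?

k_a(T₂) = k_a(T₁) · θ^(T₂−T₁) = 0.200 × 1.04^(11.9−23.8)
= 0.200 × 1.04^-11.9 = 0.200 × 0.6271 = 0.1254 d⁻¹.

k_a ≈ 0.125 d⁻¹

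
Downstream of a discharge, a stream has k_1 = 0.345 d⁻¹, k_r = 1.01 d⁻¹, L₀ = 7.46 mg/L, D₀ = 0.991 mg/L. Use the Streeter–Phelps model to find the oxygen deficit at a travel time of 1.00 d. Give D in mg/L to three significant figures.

k_1 L₀/(k_r−k_1) = 0.345×7.46/(1.01−0.345) = 2.574/0.6650 = 3.870 mg/L.
e^(−k_1 t) = e^(−0.345×1.000) = 0.7082; e^(−k_r t) = e^(−1.01×1.000) = 0.3642.
D = 3.870 × (0.7082 − 0.3642) + 0.991 × 0.3642 = 1.331 + 0.3609 = 1.692 mg/L.

D ≈ 1.69 mg/L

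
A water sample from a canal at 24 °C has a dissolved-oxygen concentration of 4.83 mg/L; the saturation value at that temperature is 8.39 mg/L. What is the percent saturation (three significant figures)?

% saturation = C/C_s × 100 = 4.83/8.39 × 100 = 57.6 %.

57.6 % saturation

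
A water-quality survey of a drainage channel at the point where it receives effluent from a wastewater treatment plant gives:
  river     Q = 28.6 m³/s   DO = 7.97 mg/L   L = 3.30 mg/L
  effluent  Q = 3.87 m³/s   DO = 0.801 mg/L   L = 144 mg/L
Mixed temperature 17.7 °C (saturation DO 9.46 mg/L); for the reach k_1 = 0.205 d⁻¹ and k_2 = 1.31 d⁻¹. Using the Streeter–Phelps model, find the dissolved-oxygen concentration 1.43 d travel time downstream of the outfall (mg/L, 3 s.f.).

Mixed DO = (28.6×7.97 + 3.87×0.801)/(28.6+3.87) = 231.0/32.47 = 7.116 mg/L.
Mixed L₀ = (28.6×3.30 + 3.87×144)/(32.47) = 651.7/32.47 = 20.07 mg/L.
Initial deficit D₀ = C_s − DO₀ = 9.46 − 7.116 = 2.344 mg/L.
D(1.43) = [0.205×20.07/(1.31−0.205)](e^(−0.205×1.43) − e^(−1.31×1.43)) + 2.344 e^(−1.31×1.43)
= 3.723 × (0.7459 − 0.1536) + 2.344 × 0.1536 = 2.565 mg/L.
DO = 9.46 − 2.565 = 6.895 mg/L.

DO ≈ 6.89 mg/L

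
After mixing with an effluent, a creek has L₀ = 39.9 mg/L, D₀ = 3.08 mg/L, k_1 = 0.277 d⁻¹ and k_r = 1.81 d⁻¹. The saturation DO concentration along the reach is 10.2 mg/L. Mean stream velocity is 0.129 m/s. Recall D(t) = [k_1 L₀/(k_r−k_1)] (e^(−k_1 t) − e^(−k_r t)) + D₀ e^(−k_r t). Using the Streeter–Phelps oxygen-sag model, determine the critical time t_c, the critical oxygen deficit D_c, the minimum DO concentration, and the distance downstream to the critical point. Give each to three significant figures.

At the critical point dD/dt = 0, so k_1 L₀ e^(−k_1 t) = k_r D. Substituting D(t) from the Streeter–Phelps equation and solving for t gives
t_c = ln[(k_r/k_1)(1 − D₀(k_r−k_1)/(k_1 L₀))] / (k_r−k_1).
Here k_r−k_1 = 1.533 d⁻¹ and 1 − D₀(k_r−k_1)/(k_1 L₀) = 1 − 3.08×1.533/(0.277×39.9) = 0.5728, so
t_c = ln(6.534 × 0.5728) / 1.533 = 1.320 / 1.533 = 0.8609 d.
L(t_c) = L₀ e^(−k_1 t_c) = 39.9 × 0.7878 = 31.43 mg/L, and at the critical point k_r D_c = k_1 L, so D_c = (0.277/1.81) × 31.43 = 4.811 mg/L.
Minimum DO = C_s − D_c = 10.2 − 4.811 = 5.389 mg/L.
x_c = v t_c = 0.129 m/s × 0.8609 d × 86400 s/d = 9596 m ≈ 9.60 km.

t_c ≈ 0.861 d; D_c ≈ 4.81 mg/L; min DO ≈ 5.39 mg/L; x_c ≈ 9.60 km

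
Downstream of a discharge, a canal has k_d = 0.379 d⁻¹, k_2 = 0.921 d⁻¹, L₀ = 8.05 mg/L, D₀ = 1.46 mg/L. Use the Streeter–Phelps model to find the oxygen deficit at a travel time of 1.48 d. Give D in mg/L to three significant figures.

D ≈ 2.15 mg/L

k_d L₀/(k_2−k_d) = 0.379×8.05/(0.921−0.379) = 3.051/0.5420 = 5.629 mg/L.
e^(−k_d t) = e^(−0.379×1.480) = 0.5707; e^(−k_2 t) = e^(−0.921×1.480) = 0.2559.
D = 5.629 × (0.5707 − 0.2559) + 1.46 × 0.2559 = 1.772 + 0.3736 = 2.146 mg/L.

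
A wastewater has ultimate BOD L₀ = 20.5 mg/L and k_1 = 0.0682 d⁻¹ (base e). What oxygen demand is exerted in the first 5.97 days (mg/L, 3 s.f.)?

y ≈ 6.86 mg/L

y_t = L₀(1 − e^(−k_1 t)) = 20.5 × (1 − e^(−0.0682×5.97))
= 20.5 × (1 − 0.6655) = 20.5 × 0.3345 = 6.856 mg/L.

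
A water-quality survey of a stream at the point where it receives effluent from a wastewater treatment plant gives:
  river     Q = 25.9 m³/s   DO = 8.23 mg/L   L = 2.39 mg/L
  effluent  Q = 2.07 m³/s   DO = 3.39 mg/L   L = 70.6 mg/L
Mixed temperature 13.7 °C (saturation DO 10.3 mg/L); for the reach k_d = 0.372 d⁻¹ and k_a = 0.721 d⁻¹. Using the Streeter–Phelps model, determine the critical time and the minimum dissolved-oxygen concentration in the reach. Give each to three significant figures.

t_c ≈ 0.848 d; minimum DO ≈ 7.50 mg/L

Mixed DO = (25.9×8.23 + 2.07×3.39)/(25.9+2.07) = 220.2/27.97 = 7.872 mg/L.
Mixed L₀ = (25.9×2.39 + 2.07×70.6)/(27.97) = 208.0/27.97 = 7.438 mg/L.
Initial deficit D₀ = C_s − DO₀ = 10.3 − 7.872 = 2.428 mg/L.
t_c = (1/0.3490) ln[(0.721/0.372)(1 − 2.428×0.3490/(0.372×7.438))] = 2.865 × ln(1.345) = 0.8483 d.
D_c = (0.372/0.721) × 7.438 × e^(−0.372×0.8483) = 0.5160 × 7.438 × 0.7294 = 2.799 mg/L.
Minimum DO = 10.3 − 2.799 = 7.501 mg/L.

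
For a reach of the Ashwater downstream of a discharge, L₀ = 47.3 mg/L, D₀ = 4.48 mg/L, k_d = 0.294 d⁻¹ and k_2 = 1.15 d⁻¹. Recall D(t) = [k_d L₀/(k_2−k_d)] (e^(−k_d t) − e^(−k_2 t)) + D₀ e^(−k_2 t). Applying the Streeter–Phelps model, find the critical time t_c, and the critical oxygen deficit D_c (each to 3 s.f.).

With k_2/k_d = 3.912 and 1 − D₀(k_2−k_d)/(k_d L₀) = 0.7242,
t_c = ln(3.912 × 0.7242) / (1.15 − 0.294) = ln(2.833) / 0.8560 = 1.041/0.8560 = 1.216 d.
L(t_c) = L₀ e^(−k_d t_c) = 47.3 × 0.6993 = 33.08 mg/L, and at the critical point k_2 D_c = k_d L, so D_c = (0.294/1.15) × 33.08 = 8.456 mg/L.

t_c ≈ 1.22 d; D_c ≈ 8.46 mg/L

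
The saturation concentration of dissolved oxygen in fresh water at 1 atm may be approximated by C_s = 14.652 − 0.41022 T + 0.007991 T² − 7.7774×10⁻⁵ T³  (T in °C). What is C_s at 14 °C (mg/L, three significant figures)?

C_s ≈ 10.3 mg/L

C_s = 14.652 − 0.41022×14 + 0.007991×14² − 7.7774×10⁻⁵×14³ = 10.26 mg/L.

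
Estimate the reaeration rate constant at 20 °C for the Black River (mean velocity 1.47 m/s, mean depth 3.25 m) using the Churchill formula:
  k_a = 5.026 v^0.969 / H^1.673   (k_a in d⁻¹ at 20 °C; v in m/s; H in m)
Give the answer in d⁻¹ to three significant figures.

k_a ≈ 1.02 d⁻¹

k_a = 5.026 × 1.47^0.969 / 3.25^1.673 = 5.026 × 1.453 / 7.184 = 1.016 d⁻¹.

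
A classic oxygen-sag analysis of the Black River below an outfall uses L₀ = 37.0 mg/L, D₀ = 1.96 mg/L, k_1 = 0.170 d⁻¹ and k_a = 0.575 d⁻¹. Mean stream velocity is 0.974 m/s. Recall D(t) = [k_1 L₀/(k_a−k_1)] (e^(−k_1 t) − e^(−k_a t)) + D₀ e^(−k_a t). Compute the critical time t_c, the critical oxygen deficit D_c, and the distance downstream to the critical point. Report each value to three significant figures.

t_c ≈ 2.68 d; D_c ≈ 6.94 mg/L; x_c ≈ 225 km

With k_a/k_1 = 3.382 and 1 − D₀(k_a−k_1)/(k_1 L₀) = 0.8738,
t_c = ln(3.382 × 0.8738) / (0.575 − 0.170) = ln(2.955) / 0.4050 = 1.084/0.4050 = 2.676 d.
D_c = (k_1/k_a) L₀ e^(−k_1 t_c) = (0.170/0.575) × 37.0 × e^(−0.170×2.676) = 0.2957 × 37.0 × 0.6345 = 6.941 mg/L.
x_c = v t_c = 0.974 m/s × 2.676 d × 86400 s/d = 225200 m ≈ 225 km.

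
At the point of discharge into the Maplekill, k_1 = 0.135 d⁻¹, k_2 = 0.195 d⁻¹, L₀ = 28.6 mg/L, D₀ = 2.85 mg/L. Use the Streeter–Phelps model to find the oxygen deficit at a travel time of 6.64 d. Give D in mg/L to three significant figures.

D ≈ 9.41 mg/L

k_1 L₀/(k_2−k_1) = 0.135×28.6/(0.195−0.135) = 3.861/0.06000 = 64.35 mg/L.
e^(−k_1 t) = e^(−0.135×6.640) = 0.4080; e^(−k_2 t) = e^(−0.195×6.640) = 0.2740.
D = 64.35 × (0.4080 − 0.2740) + 2.85 × 0.2740 = 8.628 + 0.7808 = 9.409 mg/L.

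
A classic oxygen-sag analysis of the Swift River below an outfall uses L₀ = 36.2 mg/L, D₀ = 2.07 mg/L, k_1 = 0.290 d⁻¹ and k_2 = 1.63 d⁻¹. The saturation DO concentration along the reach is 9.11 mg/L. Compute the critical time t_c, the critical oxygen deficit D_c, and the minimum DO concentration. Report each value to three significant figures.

With k_2/k_1 = 5.621 and 1 − D₀(k_2−k_1)/(k_1 L₀) = 0.7358,
t_c = ln(5.621 × 0.7358) / (1.63 − 0.290) = ln(4.136) / 1.340 = 1.420/1.340 = 1.059 d.
D_c = (k_1/k_2) L₀ e^(−k_1 t_c) = (0.290/1.63) × 36.2 × e^(−0.290×1.059) = 0.1779 × 36.2 × 0.7355 = 4.737 mg/L.
Minimum DO = C_s − D_c = 9.11 − 4.737 = 4.373 mg/L.

t_c ≈ 1.06 d; D_c ≈ 4.74 mg/L; min DO ≈ 4.37 mg/L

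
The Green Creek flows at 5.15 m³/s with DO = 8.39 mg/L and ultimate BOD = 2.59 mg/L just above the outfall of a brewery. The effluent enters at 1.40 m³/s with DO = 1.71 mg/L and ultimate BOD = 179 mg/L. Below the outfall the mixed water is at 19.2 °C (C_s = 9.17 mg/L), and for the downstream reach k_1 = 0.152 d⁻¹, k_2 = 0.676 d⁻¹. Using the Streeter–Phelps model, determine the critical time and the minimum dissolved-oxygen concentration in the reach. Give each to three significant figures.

Mixed DO = (5.15×8.39 + 1.40×1.71)/(5.15+1.40) = 45.60/6.550 = 6.962 mg/L.
Mixed L₀ = (5.15×2.59 + 1.40×179)/(6.550) = 263.9/6.550 = 40.30 mg/L.
Initial deficit D₀ = C_s − DO₀ = 9.17 − 6.962 = 2.208 mg/L.
t_c = (1/0.5240) ln[(0.676/0.152)(1 − 2.208×0.5240/(0.152×40.30))] = 1.908 × ln(3.607) = 2.448 d.
D_c = (0.152/0.676) × 40.30 × e^(−0.152×2.448) = 0.2249 × 40.30 × 0.6892 = 6.245 mg/L.
Minimum DO = 9.17 − 6.245 = 2.925 mg/L.

t_c ≈ 2.45 d; minimum DO ≈ 2.93 mg/L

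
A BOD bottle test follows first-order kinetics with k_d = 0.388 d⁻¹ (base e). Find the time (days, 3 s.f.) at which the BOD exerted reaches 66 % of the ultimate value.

y/L₀ = 1 − e^(−k_d t) = 0.66 ⇒ e^(−k_d t) = 0.340
t = −ln(0.340) / 0.388 = 1.079 / 0.388 = 2.780 d.

t ≈ 2.78 d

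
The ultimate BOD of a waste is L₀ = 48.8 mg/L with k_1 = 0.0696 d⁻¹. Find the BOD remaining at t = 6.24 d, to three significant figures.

L_t = L₀ e^(−k_1 t) = 48.8 × e^(−0.0696×6.24) = 48.8 × 0.6477 = 31.61 mg/L.

L ≈ 31.6 mg/L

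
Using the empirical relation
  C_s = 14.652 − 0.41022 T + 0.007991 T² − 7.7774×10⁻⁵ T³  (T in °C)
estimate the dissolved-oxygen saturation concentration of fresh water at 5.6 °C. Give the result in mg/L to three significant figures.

C_s = 14.652 − 0.41022×5.6 + 0.007991×5.6² − 7.7774×10⁻⁵×5.6³ = 12.59 mg/L.

C_s ≈ 12.6 mg/L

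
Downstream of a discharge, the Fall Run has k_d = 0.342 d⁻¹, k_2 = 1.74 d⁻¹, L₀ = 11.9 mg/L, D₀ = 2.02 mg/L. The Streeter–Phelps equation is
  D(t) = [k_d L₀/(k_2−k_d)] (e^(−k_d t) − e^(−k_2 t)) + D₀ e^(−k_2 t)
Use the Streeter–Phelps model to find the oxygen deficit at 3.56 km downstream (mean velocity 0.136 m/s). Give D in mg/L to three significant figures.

Travel time t = x/v = 3.56 km / (0.136 m/s) = 3560 m / 0.136 m/s = 26180 s = 0.3030 d.
k_d L₀/(k_2−k_d) = 0.342×11.9/(1.74−0.342) = 4.070/1.398 = 2.911 mg/L.
e^(−k_d t) = e^(−0.342×0.3030) = 0.9016; e^(−k_2 t) = e^(−1.74×0.3030) = 0.5903.
D = 2.911 × (0.9016 − 0.5903) + 2.02 × 0.5903 = 0.9062 + 1.192 = 2.099 mg/L.

D ≈ 2.10 mg/L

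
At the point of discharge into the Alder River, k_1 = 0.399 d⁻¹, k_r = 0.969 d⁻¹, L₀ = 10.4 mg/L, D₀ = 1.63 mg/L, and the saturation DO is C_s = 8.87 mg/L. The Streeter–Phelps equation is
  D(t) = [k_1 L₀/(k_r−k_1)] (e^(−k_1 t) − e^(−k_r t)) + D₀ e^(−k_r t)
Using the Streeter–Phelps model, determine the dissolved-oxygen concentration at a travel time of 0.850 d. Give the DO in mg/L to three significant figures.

DO ≈ 6.16 mg/L

k_1 L₀/(k_r−k_1) = 0.399×10.4/(0.969−0.399) = 4.150/0.5700 = 7.280 mg/L.
e^(−k_1 t) = e^(−0.399×0.8500) = 0.7124; e^(−k_r t) = e^(−0.969×0.8500) = 0.4388.
D = 7.280 × (0.7124 − 0.4388) + 1.63 × 0.4388 = 1.991 + 0.7153 = 2.707 mg/L.
DO = C_s − D = 8.87 − 2.707 = 6.163 mg/L.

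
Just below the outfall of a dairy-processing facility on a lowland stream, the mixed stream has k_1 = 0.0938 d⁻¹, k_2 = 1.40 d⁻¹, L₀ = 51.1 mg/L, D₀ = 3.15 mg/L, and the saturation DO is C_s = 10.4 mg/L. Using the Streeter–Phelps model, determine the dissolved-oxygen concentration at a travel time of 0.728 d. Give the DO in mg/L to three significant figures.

DO ≈ 7.16 mg/L

k_1 L₀/(k_2−k_1) = 0.0938×51.1/(1.40−0.0938) = 4.793/1.306 = 3.670 mg/L.
e^(−k_1 t) = e^(−0.0938×0.7280) = 0.9340; e^(−k_2 t) = e^(−1.40×0.7280) = 0.3609.
D = 3.670 × (0.9340 − 0.3609) + 3.15 × 0.3609 = 2.103 + 1.137 = 3.240 mg/L.
DO = C_s − D = 10.4 − 3.240 = 7.160 mg/L.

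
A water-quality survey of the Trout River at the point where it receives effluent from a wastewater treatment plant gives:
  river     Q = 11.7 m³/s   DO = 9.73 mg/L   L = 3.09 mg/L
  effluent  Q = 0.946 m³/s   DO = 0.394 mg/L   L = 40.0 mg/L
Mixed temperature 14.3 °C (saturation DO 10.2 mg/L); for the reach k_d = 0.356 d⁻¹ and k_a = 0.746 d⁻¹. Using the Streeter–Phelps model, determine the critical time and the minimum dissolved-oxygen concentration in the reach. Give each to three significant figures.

Mixed DO = (11.7×9.73 + 0.946×0.394)/(11.7+0.946) = 114.2/12.65 = 9.032 mg/L.
Mixed L₀ = (11.7×3.09 + 0.946×40.0)/(12.65) = 73.99/12.65 = 5.851 mg/L.
Initial deficit D₀ = C_s − DO₀ = 10.2 − 9.032 = 1.168 mg/L.
t_c = (1/0.3900) ln[(0.746/0.356)(1 − 1.168×0.3900/(0.356×5.851))] = 2.564 × ln(1.637) = 1.264 d.
D_c = (0.356/0.746) × 5.851 × e^(−0.356×1.264) = 0.4772 × 5.851 × 0.6377 = 1.780 mg/L.
Minimum DO = 10.2 − 1.780 = 8.420 mg/L.

t_c ≈ 1.26 d; minimum DO ≈ 8.42 mg/L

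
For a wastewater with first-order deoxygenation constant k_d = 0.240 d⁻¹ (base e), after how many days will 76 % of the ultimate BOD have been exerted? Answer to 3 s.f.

t ≈ 5.95 d

y/L₀ = 1 − e^(−k_d t) = 0.76 ⇒ e^(−k_d t) = 0.240
t = −ln(0.240) / 0.240 = 1.427 / 0.240 = 5.946 d.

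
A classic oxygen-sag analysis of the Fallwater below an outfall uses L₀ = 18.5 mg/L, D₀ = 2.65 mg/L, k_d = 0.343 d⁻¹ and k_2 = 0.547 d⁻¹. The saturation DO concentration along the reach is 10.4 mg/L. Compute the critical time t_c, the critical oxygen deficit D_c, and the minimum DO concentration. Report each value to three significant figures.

t_c ≈ 1.85 d; D_c ≈ 6.15 mg/L; min DO ≈ 4.25 mg/L

With k_2/k_d = 1.595 and 1 − D₀(k_2−k_d)/(k_d L₀) = 0.9148,
t_c = ln(1.595 × 0.9148) / (0.547 − 0.343) = ln(1.459) / 0.2040 = 0.3777/0.2040 = 1.851 d.
L(t_c) = L₀ e^(−k_d t_c) = 18.5 × 0.5299 = 9.804 mg/L, and at the critical point k_2 D_c = k_d L, so D_c = (0.343/0.547) × 9.804 = 6.147 mg/L.
Minimum DO = C_s − D_c = 10.4 − 6.147 = 4.253 mg/L.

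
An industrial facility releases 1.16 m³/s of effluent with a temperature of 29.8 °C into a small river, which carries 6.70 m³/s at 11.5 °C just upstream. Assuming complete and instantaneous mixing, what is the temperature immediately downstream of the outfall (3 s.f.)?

Flow-weighted mixing: C = (Q_r C_r + Q_w C_w)/(Q_r + Q_w)
= (6.70×11.5 + 1.16×29.8)/(6.70 + 1.16) = 111.6/7.860 = 14.20 °C.

14.2 °C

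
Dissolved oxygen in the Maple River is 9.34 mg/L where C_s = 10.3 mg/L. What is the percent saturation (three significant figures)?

90.7 % saturation

% saturation = C/C_s × 100 = 9.34/10.3 × 100 = 90.7 %.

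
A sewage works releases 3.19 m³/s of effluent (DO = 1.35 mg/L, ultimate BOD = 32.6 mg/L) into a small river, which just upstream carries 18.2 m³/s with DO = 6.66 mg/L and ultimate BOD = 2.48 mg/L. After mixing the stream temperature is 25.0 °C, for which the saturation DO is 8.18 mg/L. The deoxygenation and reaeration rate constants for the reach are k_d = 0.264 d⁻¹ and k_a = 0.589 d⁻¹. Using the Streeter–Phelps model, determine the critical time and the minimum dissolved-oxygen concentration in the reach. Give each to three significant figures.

Mixed DO = (18.2×6.66 + 3.19×1.35)/(18.2+3.19) = 125.5/21.39 = 5.868 mg/L.
Mixed L₀ = (18.2×2.48 + 3.19×32.6)/(21.39) = 149.1/21.39 = 6.972 mg/L.
Initial deficit D₀ = C_s − DO₀ = 8.18 − 5.868 = 2.312 mg/L.
t_c = (1/0.3250) ln[(0.589/0.264)(1 − 2.312×0.3250/(0.264×6.972))] = 3.077 × ln(1.320) = 0.8549 d.
D_c = (0.264/0.589) × 6.972 × e^(−0.264×0.8549) = 0.4482 × 6.972 × 0.7980 = 2.494 mg/L.
Minimum DO = 8.18 − 2.494 = 5.686 mg/L.

t_c ≈ 0.855 d; minimum DO ≈ 5.69 mg/L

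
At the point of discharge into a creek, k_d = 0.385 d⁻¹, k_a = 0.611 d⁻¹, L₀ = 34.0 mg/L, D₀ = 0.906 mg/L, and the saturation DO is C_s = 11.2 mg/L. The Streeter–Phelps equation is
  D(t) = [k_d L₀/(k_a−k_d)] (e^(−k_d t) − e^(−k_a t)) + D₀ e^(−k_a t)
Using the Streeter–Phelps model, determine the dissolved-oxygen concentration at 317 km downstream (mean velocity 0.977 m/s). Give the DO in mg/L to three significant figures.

Travel time t = x/v = 317 km / (0.977 m/s) = 317000 m / 0.977 m/s = 324500 s = 3.755 d.
k_d L₀/(k_a−k_d) = 0.385×34.0/(0.611−0.385) = 13.09/0.2260 = 57.92 mg/L.
e^(−k_d t) = e^(−0.385×3.755) = 0.2356; e^(−k_a t) = e^(−0.611×3.755) = 0.1008.
D = 57.92 × (0.2356 − 0.1008) + 0.906 × 0.1008 = 7.804 + 0.09133 = 7.896 mg/L.
DO = C_s − D = 11.2 − 7.896 = 3.304 mg/L.

DO ≈ 3.30 mg/L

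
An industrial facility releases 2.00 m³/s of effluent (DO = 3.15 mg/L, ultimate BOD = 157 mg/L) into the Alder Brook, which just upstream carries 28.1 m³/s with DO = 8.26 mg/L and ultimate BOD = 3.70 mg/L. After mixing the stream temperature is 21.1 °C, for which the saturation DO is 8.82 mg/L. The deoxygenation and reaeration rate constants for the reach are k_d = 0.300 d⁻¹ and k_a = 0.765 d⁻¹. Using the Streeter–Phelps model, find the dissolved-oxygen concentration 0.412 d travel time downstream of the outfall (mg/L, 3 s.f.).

Mixed DO = (28.1×8.26 + 2.00×3.15)/(28.1+2.00) = 238.4/30.10 = 7.920 mg/L.
Mixed L₀ = (28.1×3.70 + 2.00×157)/(30.10) = 418.0/30.10 = 13.89 mg/L.
Initial deficit D₀ = C_s − DO₀ = 8.82 − 7.920 = 0.8995 mg/L.
D(0.412) = [0.300×13.89/(0.765−0.300)](e^(−0.300×0.412) − e^(−0.765×0.412)) + 0.8995 e^(−0.765×0.412)
= 8.959 × (0.8837 − 0.7297) + 0.8995 × 0.7297 = 2.037 mg/L.
DO = 8.82 − 2.037 = 6.783 mg/L.

DO ≈ 6.78 mg/L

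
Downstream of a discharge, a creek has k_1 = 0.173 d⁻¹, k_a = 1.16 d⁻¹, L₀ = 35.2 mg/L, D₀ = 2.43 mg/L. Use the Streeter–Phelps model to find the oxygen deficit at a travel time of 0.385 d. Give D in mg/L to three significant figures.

k_1 L₀/(k_a−k_1) = 0.173×35.2/(1.16−0.173) = 6.090/0.9870 = 6.170 mg/L.
e^(−k_1 t) = e^(−0.173×0.3850) = 0.9356; e^(−k_a t) = e^(−1.16×0.3850) = 0.6398.
D = 6.170 × (0.9356 − 0.6398) + 2.43 × 0.6398 = 1.825 + 1.555 = 3.380 mg/L.

D ≈ 3.38 mg/L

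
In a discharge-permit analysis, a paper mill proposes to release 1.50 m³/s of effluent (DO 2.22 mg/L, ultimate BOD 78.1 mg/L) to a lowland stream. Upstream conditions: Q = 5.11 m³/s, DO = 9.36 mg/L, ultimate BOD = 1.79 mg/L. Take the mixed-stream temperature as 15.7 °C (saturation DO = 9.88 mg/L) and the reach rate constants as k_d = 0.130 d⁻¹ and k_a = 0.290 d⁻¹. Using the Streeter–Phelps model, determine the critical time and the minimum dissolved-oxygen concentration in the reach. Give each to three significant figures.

Mixed DO = (5.11×9.36 + 1.50×2.22)/(5.11+1.50) = 51.16/6.610 = 7.740 mg/L.
Mixed L₀ = (5.11×1.79 + 1.50×78.1)/(6.610) = 126.3/6.610 = 19.11 mg/L.
Initial deficit D₀ = C_s − DO₀ = 9.88 − 7.740 = 2.140 mg/L.
t_c = (1/0.1600) ln[(0.290/0.130)(1 − 2.140×0.1600/(0.130×19.11))] = 6.250 × ln(1.923) = 4.088 d.
D_c = (0.130/0.290) × 19.11 × e^(−0.130×4.088) = 0.4483 × 19.11 × 0.5878 = 5.035 mg/L.
Minimum DO = 9.88 − 5.035 = 4.845 mg/L.

t_c ≈ 4.09 d; minimum DO ≈ 4.85 mg/L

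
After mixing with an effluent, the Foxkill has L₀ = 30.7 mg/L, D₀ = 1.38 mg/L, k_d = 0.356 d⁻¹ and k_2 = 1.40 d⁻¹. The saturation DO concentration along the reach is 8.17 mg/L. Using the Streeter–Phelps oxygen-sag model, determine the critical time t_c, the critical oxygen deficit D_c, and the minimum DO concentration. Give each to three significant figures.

t_c ≈ 1.18 d; D_c ≈ 5.14 mg/L; min DO ≈ 3.03 mg/L

t_c = [1/(k_2−k_d)] ln[(k_2/k_d)(1 − D₀(k_2−k_d)/(k_d L₀))]
= [1/(1.40−0.356)] ln[(1.40/0.356)(1 − 1.38×1.044/(0.356×30.7))]
= (1/1.044) ln[3.933 × 0.8682] = 0.9579 × ln(3.414) = 0.9579 × 1.228 = 1.176 d.
D_c = (k_d/k_2) L₀ e^(−k_d t_c) = (0.356/1.40) × 30.7 × e^(−0.356×1.176) = 0.2543 × 30.7 × 0.6579 = 5.136 mg/L.
Minimum DO = C_s − D_c = 8.17 − 5.136 = 3.034 mg/L.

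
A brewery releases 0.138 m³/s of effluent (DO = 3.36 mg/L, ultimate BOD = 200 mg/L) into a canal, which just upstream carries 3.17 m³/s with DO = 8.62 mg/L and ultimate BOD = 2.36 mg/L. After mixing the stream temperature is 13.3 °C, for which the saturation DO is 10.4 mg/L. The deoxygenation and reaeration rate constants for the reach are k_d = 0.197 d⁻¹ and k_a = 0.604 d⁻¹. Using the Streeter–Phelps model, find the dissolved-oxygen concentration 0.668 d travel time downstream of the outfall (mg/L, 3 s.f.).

DO ≈ 7.99 mg/L

Mixed DO = (3.17×8.62 + 0.138×3.36)/(3.17+0.138) = 27.79/3.308 = 8.401 mg/L.
Mixed L₀ = (3.17×2.36 + 0.138×200)/(3.308) = 35.08/3.308 = 10.60 mg/L.
Initial deficit D₀ = C_s − DO₀ = 10.4 − 8.401 = 1.999 mg/L.
D(0.668) = [0.197×10.60/(0.604−0.197)](e^(−0.197×0.668) − e^(−0.604×0.668)) + 1.999 e^(−0.604×0.668)
= 5.133 × (0.8767 − 0.6680) + 1.999 × 0.6680 = 2.407 mg/L.
DO = 10.4 − 2.407 = 7.993 mg/L.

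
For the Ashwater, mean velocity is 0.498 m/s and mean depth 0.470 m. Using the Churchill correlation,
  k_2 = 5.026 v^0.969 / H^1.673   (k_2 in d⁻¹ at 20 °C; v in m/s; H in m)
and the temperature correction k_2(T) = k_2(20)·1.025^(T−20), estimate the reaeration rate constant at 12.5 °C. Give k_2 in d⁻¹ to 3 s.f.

k_2(20) = 5.026 × 0.498^0.969 / 0.470^1.673 = 5.026 × 0.5089 / 0.2828 = 9.045 d⁻¹.
k_2(12.5) = 9.045 × 1.025^(12.5−20) = 9.045 × 0.8309 = 7.516 d⁻¹.

k_2 ≈ 7.52 d⁻¹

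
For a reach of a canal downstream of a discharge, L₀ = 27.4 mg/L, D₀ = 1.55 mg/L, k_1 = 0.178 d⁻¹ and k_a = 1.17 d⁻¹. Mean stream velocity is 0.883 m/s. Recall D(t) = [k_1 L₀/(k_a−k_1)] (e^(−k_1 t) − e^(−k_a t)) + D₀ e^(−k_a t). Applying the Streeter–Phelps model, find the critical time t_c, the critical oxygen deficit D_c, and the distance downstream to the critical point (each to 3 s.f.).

t_c ≈ 1.52 d; D_c ≈ 3.18 mg/L; x_c ≈ 116 km

t_c = [1/(k_a−k_1)] ln[(k_a/k_1)(1 − D₀(k_a−k_1)/(k_1 L₀))]
= [1/(1.17−0.178)] ln[(1.17/0.178)(1 − 1.55×0.9920/(0.178×27.4))]
= (1/0.9920) ln[6.573 × 0.6847] = 1.008 × ln(4.501) = 1.008 × 1.504 = 1.516 d.
D_c = (k_1/k_a) L₀ e^(−k_1 t_c) = (0.178/1.17) × 27.4 × e^(−0.178×1.516) = 0.1521 × 27.4 × 0.7634 = 3.182 mg/L.
x_c = v t_c = 0.883 m/s × 1.516 d × 86400 s/d = 115700 m ≈ 116 km.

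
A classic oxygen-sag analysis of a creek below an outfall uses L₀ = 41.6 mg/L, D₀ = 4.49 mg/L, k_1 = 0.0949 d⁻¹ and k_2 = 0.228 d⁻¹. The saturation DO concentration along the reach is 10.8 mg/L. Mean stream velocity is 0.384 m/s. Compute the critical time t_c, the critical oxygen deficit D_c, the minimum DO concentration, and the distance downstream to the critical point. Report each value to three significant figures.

t_c = [1/(k_2−k_1)] ln[(k_2/k_1)(1 − D₀(k_2−k_1)/(k_1 L₀))]
= [1/(0.228−0.0949)] ln[(0.228/0.0949)(1 − 4.49×0.1331/(0.0949×41.6))]
= (1/0.1331) ln[2.403 × 0.8486] = 7.513 × ln(2.039) = 7.513 × 0.7124 = 5.352 d.
L(t_c) = L₀ e^(−k_1 t_c) = 41.6 × 0.6017 = 25.03 mg/L, and at the critical point k_2 D_c = k_1 L, so D_c = (0.0949/0.228) × 25.03 = 10.42 mg/L.
Minimum DO = C_s − D_c = 10.8 − 10.42 = 0.3808 mg/L.
x_c = v t_c = 0.384 m/s × 5.352 d × 86400 s/d = 177600 m ≈ 178 km.

t_c ≈ 5.35 d; D_c ≈ 10.4 mg/L; min DO ≈ 0.381 mg/L; x_c ≈ 178 km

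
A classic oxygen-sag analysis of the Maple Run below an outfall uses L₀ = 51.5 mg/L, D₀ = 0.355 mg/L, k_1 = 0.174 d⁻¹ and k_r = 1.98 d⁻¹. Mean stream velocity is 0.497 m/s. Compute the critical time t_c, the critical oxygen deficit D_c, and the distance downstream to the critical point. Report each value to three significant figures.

t_c ≈ 1.31 d; D_c ≈ 3.61 mg/L; x_c ≈ 56.1 km

With k_r/k_1 = 11.38 and 1 − D₀(k_r−k_1)/(k_1 L₀) = 0.9285,
t_c = ln(11.38 × 0.9285) / (1.98 − 0.174) = ln(10.57) / 1.806 = 2.358/1.806 = 1.305 d.
L(t_c) = L₀ e^(−k_1 t_c) = 51.5 × 0.7968 = 41.04 mg/L, and at the critical point k_r D_c = k_1 L, so D_c = (0.174/1.98) × 41.04 = 3.606 mg/L.
x_c = v t_c = 0.497 m/s × 1.305 d × 86400 s/d = 56060 m ≈ 56.1 km.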